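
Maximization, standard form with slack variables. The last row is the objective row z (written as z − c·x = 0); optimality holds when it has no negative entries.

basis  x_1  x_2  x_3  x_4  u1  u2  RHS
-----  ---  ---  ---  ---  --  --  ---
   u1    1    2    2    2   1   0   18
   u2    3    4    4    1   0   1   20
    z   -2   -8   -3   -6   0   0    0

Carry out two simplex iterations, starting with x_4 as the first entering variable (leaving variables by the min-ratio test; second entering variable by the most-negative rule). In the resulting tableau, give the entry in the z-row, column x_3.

5

Ratio test on column x_4 — row 1: 18/2 = 9; row 2: 20/1 = 20. Minimum is 9 at row 1 (u1 leaves); pivot element 2.
Divide row 1 by 2; eliminate column x_4 from the other rows.
Second iteration: most negative z-row entry is -2 in column x_2, so x_2 enters.
Ratio test on column x_2 — row 1: 9/1 = 9; row 2: 11/3 = 11/3. Minimum is 11/3 at row 2 (u2 leaves); pivot element 3.
Divide row 2 by 3; eliminate column x_2 from the other rows.
After both pivots, the entry at the z-row, column x_3 is 5.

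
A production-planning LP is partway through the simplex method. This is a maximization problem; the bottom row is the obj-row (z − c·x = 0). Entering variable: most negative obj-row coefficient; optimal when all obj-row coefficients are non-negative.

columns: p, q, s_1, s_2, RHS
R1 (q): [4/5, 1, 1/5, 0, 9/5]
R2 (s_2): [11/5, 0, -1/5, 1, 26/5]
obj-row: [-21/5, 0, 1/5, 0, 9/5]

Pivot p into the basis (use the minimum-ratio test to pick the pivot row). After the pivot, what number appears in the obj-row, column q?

21/4

Ratio test on column p — row 1: (9/5)/(4/5) = 9/4; row 2: (26/5)/(11/5) = 26/11. Minimum is 9/4 at row 1 (q leaves); pivot element 4/5.
Divide row 1 by 4/5; eliminate column p from the other rows.
obj-row update in column q: 0 − (-21/5)·(5/4) = 21/4.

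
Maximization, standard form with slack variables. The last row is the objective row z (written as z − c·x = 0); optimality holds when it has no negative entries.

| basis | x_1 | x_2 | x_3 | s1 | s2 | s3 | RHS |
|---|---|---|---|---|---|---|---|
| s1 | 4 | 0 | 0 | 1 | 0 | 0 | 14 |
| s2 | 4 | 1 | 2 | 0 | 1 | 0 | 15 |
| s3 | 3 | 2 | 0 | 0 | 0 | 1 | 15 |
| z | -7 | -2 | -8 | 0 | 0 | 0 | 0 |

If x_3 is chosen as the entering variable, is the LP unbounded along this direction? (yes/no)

no

Column x_3 has positive entries in row(s) 2, so the ratio test bounds it — not unbounded.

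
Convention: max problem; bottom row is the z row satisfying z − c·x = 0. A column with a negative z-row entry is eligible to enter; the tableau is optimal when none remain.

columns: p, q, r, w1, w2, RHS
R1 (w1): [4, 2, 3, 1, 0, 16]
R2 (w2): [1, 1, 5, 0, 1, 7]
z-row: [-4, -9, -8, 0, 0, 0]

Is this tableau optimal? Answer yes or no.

The z-row has a negative entry -9 in column q, so it is not optimal.

no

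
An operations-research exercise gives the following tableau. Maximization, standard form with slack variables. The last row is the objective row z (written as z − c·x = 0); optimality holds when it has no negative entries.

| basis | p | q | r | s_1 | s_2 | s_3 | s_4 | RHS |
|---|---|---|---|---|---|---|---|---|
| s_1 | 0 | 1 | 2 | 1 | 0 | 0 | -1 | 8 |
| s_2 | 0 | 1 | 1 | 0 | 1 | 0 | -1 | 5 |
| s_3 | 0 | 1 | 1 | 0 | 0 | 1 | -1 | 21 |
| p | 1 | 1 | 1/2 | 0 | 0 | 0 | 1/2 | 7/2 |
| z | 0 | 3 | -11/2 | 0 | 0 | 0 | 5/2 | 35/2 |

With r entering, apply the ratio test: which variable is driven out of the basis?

s_1

Column r entries and ratios — s_1: 8/2 = 4; s_2: 5/1 = 5; s_3: 21/1 = 21; p: (7/2)/(1/2) = 7.
Smallest ratio is 4 in the row of s_1, so s_1 leaves.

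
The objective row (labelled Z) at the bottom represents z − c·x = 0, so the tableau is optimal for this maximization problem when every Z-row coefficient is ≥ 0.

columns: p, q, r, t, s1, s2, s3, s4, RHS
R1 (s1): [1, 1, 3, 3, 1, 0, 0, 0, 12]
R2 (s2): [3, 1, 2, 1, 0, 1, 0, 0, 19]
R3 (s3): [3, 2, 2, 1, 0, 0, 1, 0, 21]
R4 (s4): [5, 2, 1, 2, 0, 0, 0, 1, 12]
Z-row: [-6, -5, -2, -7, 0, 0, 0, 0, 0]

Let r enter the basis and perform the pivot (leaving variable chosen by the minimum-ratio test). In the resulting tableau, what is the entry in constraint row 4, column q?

Ratio test on column r — row 1: 12/3 = 4; row 2: 19/2 = 19/2; row 3: 21/2 = 21/2; row 4: 12/1 = 12. Minimum is 4 at row 1 (s1 leaves); pivot element 3.
Divide row 1 by 3; eliminate column r from the other rows.
Row 4 update in column q: 2 − 1·(1/3) = 5/3.

5/3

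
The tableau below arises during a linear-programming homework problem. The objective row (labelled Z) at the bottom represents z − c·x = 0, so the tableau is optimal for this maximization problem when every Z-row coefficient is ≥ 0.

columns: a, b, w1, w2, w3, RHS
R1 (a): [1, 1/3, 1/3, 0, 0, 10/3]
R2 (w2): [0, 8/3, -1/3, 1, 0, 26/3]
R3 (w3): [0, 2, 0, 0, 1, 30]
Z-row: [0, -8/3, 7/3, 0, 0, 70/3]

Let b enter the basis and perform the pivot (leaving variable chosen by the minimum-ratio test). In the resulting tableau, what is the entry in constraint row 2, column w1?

Ratio test on column b — row 1: (10/3)/(1/3) = 10; row 2: (26/3)/(8/3) = 13/4; row 3: 30/2 = 15. Minimum is 13/4 at row 2 (w2 leaves); pivot element 8/3.
Divide row 2 by 8/3; eliminate column b from the other rows.
In the new row 2, the w1 entry is the old entry divided by the pivot: (-1/3)/(8/3) = -1/8.

-1/8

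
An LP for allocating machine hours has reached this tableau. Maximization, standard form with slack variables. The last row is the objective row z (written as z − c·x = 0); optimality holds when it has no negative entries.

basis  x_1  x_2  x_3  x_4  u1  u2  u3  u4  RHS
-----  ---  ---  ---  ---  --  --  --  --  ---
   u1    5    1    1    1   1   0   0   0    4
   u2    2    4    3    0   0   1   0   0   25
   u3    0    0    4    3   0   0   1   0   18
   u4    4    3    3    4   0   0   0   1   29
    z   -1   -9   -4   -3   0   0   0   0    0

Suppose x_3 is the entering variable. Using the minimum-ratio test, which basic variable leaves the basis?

Column x_3 entries and ratios — u1: 4/1 = 4; u2: 25/3 = 25/3; u3: 18/4 = 9/2; u4: 29/3 = 29/3.
Smallest ratio is 4 in the row of u1, so u1 leaves.

u1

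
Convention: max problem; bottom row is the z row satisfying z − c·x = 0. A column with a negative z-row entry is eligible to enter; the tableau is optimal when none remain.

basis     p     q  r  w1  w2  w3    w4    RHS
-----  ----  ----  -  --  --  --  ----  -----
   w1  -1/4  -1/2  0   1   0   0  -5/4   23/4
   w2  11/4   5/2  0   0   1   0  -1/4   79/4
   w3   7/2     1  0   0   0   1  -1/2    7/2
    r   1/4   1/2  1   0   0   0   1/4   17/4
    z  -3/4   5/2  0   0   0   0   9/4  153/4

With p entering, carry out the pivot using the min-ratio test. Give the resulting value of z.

Ratio test on column p — row 1: entry -1/4 ≤ 0; row 2: (79/4)/(11/4) = 79/11; row 3: (7/2)/(7/2) = 1; row 4: (17/4)/(1/4) = 17. Minimum is 1 at row 3 (w3 leaves); pivot element 7/2.
Pivot on row 3; the z-row RHS becomes 153/4 − (-3/4)·1 = 39.

39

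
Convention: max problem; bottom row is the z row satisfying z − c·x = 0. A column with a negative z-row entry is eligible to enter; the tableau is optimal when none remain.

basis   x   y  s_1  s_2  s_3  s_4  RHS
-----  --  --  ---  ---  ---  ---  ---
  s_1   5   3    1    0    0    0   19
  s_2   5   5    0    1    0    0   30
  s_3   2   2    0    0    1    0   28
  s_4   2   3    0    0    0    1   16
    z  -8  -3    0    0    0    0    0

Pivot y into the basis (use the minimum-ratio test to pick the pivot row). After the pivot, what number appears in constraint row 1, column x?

3

Ratio test on column y — row 1: 19/3 = 19/3; row 2: 30/5 = 6; row 3: 28/2 = 14; row 4: 16/3 = 16/3. Minimum is 16/3 at row 4 (s_4 leaves); pivot element 3.
Divide row 4 by 3; eliminate column y from the other rows.
Row 1 update in column x: 5 − 3·(2/3) = 3.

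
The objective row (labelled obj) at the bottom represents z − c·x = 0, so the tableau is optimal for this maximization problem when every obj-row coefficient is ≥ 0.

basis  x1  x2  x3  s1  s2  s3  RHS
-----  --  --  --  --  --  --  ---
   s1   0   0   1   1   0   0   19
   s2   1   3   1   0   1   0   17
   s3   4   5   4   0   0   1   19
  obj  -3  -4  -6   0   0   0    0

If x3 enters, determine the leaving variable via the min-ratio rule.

s3

Column x3 entries and ratios — s1: 19/1 = 19; s2: 17/1 = 17; s3: 19/4 = 19/4.
Smallest ratio is 19/4 in the row of s3, so s3 leaves.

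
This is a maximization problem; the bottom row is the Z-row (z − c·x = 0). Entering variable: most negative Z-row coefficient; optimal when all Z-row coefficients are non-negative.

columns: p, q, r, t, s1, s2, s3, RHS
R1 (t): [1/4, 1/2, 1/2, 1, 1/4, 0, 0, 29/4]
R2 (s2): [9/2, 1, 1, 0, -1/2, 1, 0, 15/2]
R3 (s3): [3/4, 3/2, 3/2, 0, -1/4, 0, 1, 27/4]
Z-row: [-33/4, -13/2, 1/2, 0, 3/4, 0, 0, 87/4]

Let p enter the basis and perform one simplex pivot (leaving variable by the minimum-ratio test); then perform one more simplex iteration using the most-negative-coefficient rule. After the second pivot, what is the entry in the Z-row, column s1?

Ratio test on column p — row 1: (29/4)/(1/4) = 29; row 2: (15/2)/(9/2) = 5/3; row 3: (27/4)/(3/4) = 9. Minimum is 5/3 at row 2 (s2 leaves); pivot element 9/2.
Divide row 2 by 9/2; eliminate column p from the other rows.
Second iteration: most negative Z-row entry is -14/3 in column q, so q enters.
Ratio test on column q — row 1: (41/6)/(4/9) = 123/8; row 2: (5/3)/(2/9) = 15/2; row 3: (11/2)/(4/3) = 33/8. Minimum is 33/8 at row 3 (s3 leaves); pivot element 4/3.
Divide row 3 by 4/3; eliminate column q from the other rows.
After both pivots, the entry at the Z-row, column s1 is -3/4.

-3/4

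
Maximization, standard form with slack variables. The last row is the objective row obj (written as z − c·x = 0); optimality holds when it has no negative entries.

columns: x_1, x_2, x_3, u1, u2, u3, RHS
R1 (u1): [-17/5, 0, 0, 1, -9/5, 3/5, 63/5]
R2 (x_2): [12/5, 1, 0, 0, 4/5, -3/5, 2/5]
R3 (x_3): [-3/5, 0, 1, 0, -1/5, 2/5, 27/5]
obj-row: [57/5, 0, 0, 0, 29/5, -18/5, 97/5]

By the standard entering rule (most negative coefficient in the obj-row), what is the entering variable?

Negative obj-row entries: u3: -18/5.
The most negative is -18/5 in column u3, so u3 enters.

u3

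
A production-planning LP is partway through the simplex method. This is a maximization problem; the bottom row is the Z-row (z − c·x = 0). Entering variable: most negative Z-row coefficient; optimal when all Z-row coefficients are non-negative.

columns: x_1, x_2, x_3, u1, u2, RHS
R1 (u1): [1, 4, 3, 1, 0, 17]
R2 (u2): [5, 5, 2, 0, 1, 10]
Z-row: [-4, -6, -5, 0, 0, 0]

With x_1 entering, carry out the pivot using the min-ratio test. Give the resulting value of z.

8

Ratio test on column x_1 — row 1: 17/1 = 17; row 2: 10/5 = 2. Minimum is 2 at row 2 (u2 leaves); pivot element 5.
Pivot on row 2; the Z-row RHS becomes 0 − (-4)·2 = 8.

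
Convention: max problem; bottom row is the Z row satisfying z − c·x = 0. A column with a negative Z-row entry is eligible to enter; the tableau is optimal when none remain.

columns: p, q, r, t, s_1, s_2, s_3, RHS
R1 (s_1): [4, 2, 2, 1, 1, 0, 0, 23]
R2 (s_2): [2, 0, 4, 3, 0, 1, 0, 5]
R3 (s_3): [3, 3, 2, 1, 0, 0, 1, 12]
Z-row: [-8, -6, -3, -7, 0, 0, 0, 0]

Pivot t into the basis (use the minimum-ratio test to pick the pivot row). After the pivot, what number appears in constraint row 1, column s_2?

Ratio test on column t — row 1: 23/1 = 23; row 2: 5/3 = 5/3; row 3: 12/1 = 12. Minimum is 5/3 at row 2 (s_2 leaves); pivot element 3.
Divide row 2 by 3; eliminate column t from the other rows.
Row 1 update in column s_2: 0 − 1·(1/3) = -1/3.

-1/3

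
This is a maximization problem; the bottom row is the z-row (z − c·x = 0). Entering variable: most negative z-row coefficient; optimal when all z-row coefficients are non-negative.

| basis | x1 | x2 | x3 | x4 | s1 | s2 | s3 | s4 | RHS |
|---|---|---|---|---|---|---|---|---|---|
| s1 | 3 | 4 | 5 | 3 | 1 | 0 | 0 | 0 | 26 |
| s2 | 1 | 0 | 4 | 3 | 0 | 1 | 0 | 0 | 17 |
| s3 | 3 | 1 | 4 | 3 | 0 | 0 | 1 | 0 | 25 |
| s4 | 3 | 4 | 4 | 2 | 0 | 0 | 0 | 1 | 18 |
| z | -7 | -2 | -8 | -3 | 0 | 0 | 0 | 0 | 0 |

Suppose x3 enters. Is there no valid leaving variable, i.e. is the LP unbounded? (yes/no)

no

Column x3 has positive entries in row(s) 1, 2, 3, 4, so the ratio test bounds it — not unbounded.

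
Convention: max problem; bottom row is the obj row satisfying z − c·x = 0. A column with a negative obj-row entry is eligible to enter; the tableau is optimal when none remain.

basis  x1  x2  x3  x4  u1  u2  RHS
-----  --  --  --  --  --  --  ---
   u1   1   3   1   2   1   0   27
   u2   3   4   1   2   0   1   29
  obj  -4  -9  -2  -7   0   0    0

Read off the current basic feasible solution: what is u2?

u2 is basic (row 2); its value is the RHS of that row, 29.

29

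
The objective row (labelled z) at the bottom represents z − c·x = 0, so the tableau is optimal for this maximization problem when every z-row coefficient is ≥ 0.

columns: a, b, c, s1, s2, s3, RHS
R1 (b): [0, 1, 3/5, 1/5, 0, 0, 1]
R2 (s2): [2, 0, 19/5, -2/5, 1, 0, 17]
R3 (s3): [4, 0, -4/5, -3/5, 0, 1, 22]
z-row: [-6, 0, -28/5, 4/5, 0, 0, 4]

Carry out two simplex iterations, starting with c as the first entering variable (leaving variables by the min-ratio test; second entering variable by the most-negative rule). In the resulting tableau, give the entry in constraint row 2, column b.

-19/6

Ratio test on column c — row 1: 1/(3/5) = 5/3; row 2: 17/(19/5) = 85/19; row 3: entry -4/5 ≤ 0. Minimum is 5/3 at row 1 (b leaves); pivot element 3/5.
Divide row 1 by 3/5; eliminate column c from the other rows.
Second iteration: most negative z-row entry is -6 in column a, so a enters.
Ratio test on column a — row 1: entry 0 ≤ 0; row 2: (32/3)/2 = 16/3; row 3: (70/3)/4 = 35/6. Minimum is 16/3 at row 2 (s2 leaves); pivot element 2.
Divide row 2 by 2; eliminate column a from the other rows.
After both pivots, the entry at constraint row 2, column b is -19/6.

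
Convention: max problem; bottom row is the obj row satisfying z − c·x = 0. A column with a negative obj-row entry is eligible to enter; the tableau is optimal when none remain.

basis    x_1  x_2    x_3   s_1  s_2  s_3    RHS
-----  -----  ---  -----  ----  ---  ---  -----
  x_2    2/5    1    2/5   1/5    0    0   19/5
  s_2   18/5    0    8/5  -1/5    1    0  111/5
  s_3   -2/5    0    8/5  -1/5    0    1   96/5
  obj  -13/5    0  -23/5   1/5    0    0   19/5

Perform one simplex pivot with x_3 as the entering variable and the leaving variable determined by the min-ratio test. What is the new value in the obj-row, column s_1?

Ratio test on column x_3 — row 1: (19/5)/(2/5) = 19/2; row 2: (111/5)/(8/5) = 111/8; row 3: (96/5)/(8/5) = 12. Minimum is 19/2 at row 1 (x_2 leaves); pivot element 2/5.
Divide row 1 by 2/5; eliminate column x_3 from the other rows.
obj-row update in column s_1: 1/5 − (-23/5)·(1/2) = 5/2.

5/2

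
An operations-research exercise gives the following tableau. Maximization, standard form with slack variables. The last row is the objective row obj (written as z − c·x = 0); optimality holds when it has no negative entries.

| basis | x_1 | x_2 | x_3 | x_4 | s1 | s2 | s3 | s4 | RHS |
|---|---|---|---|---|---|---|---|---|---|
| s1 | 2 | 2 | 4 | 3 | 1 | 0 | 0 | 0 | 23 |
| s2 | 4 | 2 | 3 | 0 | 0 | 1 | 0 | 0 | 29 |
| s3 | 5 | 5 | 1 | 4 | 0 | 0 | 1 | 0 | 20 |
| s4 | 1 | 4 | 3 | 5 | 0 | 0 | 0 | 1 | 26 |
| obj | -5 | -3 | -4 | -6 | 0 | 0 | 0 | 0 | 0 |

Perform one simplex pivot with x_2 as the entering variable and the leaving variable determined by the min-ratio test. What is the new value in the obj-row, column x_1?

Ratio test on column x_2 — row 1: 23/2 = 23/2; row 2: 29/2 = 29/2; row 3: 20/5 = 4; row 4: 26/4 = 13/2. Minimum is 4 at row 3 (s3 leaves); pivot element 5.
Divide row 3 by 5; eliminate column x_2 from the other rows.
obj-row update in column x_1: -5 − (-3)·1 = -2.

-2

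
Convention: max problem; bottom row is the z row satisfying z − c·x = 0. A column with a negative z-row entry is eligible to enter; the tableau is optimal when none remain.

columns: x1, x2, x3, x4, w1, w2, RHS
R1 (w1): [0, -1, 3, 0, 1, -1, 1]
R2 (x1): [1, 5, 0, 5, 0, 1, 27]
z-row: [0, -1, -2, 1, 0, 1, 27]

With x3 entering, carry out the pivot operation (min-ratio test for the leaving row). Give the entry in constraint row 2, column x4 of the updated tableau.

5

Ratio test on column x3 — row 1: 1/3 = 1/3; row 2: entry 0 ≤ 0. Minimum is 1/3 at row 1 (w1 leaves); pivot element 3.
Divide row 1 by 3; eliminate column x3 from the other rows.
Row 2 update in column x4: 5 − 0·0 = 5.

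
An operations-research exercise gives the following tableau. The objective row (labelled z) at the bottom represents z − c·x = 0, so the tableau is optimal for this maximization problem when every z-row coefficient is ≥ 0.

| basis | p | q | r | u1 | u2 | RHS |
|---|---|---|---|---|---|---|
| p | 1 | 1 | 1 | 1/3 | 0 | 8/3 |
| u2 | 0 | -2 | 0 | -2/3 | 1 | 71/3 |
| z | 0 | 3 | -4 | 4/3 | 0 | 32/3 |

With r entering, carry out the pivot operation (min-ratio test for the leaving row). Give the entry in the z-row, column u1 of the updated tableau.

Ratio test on column r — row 1: (8/3)/1 = 8/3; row 2: entry 0 ≤ 0. Minimum is 8/3 at row 1 (p leaves); pivot element 1.
Divide row 1 by 1; eliminate column r from the other rows.
z-row update in column u1: 4/3 − (-4)·(1/3) = 8/3.

8/3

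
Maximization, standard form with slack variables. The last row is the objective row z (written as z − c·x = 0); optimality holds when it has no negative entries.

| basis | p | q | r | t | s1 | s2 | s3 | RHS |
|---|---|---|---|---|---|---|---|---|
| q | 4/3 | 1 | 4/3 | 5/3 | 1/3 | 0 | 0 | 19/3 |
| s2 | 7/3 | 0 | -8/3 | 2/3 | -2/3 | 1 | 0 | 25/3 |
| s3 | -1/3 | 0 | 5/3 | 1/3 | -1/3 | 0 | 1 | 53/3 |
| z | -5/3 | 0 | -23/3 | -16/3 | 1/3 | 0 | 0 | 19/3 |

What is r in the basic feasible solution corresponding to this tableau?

0

r is not in the basis, so in the current basic feasible solution r = 0.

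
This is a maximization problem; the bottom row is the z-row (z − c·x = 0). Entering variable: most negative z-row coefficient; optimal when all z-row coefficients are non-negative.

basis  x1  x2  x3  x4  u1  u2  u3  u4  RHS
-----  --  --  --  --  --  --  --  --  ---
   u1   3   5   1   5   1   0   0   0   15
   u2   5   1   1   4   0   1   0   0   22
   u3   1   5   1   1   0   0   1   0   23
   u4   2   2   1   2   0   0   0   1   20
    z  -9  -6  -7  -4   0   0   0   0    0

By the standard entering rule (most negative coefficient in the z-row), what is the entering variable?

x1

Negative z-row entries: x1: -9, x2: -6, x3: -7, x4: -4.
The most negative is -9 in column x1, so x1 enters.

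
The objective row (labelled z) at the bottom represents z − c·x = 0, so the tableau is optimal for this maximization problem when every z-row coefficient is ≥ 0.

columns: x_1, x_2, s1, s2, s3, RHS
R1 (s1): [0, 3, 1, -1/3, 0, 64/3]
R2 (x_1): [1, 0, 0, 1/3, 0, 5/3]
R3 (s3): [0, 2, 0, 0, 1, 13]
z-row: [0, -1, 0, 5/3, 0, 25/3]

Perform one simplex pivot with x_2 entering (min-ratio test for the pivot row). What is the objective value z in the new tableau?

89/6

Ratio test on column x_2 — row 1: (64/3)/3 = 64/9; row 2: entry 0 ≤ 0; row 3: 13/2 = 13/2. Minimum is 13/2 at row 3 (s3 leaves); pivot element 2.
Pivot on row 3; the z-row RHS becomes 25/3 − (-1)·(13/2) = 89/6.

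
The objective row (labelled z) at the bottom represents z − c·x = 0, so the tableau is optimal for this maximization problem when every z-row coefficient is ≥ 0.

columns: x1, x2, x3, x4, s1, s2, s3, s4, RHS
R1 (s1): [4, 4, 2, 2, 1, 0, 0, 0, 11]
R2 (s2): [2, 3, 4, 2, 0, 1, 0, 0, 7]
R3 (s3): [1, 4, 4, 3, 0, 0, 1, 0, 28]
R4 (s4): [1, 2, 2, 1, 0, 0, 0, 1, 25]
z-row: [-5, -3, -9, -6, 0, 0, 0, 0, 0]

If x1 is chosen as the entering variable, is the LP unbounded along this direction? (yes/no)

Column x1 has positive entries in row(s) 1, 2, 3, 4, so the ratio test bounds it — not unbounded.

no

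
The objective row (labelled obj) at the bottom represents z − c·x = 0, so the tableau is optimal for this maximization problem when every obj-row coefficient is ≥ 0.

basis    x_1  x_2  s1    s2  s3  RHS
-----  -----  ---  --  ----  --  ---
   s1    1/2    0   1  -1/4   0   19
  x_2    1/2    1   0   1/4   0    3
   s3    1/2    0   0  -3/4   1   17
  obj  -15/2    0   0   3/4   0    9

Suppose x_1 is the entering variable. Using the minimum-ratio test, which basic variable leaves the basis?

x_2

Column x_1 entries and ratios — s1: 19/(1/2) = 38; x_2: 3/(1/2) = 6; s3: 17/(1/2) = 34.
Smallest ratio is 6 in the row of x_2, so x_2 leaves.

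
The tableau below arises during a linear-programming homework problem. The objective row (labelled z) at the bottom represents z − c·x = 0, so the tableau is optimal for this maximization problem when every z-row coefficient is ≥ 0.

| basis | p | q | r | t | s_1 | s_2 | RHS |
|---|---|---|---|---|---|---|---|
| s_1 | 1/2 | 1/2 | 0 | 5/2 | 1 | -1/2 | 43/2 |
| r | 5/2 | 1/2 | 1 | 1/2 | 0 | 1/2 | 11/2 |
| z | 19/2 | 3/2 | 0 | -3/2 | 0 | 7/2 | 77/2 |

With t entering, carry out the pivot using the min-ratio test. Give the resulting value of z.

Ratio test on column t — row 1: (43/2)/(5/2) = 43/5; row 2: (11/2)/(1/2) = 11. Minimum is 43/5 at row 1 (s_1 leaves); pivot element 5/2.
Pivot on row 1; the z-row RHS becomes 77/2 − (-3/2)·(43/5) = 257/5.

257/5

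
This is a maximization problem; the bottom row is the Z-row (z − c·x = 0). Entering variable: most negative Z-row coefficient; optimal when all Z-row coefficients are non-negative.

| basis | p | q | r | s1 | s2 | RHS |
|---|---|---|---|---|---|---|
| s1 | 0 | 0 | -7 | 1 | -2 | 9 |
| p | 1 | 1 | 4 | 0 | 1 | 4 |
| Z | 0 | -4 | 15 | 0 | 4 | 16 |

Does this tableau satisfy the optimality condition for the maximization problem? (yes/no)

no

The Z-row has a negative entry -4 in column q, so it is not optimal.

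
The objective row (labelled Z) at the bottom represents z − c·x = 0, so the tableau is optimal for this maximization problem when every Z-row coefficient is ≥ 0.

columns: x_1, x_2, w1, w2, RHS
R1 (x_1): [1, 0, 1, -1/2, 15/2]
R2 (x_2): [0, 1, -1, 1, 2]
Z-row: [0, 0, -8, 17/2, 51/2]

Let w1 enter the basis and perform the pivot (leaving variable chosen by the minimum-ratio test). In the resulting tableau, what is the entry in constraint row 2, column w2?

Ratio test on column w1 — row 1: (15/2)/1 = 15/2; row 2: entry -1 ≤ 0. Minimum is 15/2 at row 1 (x_1 leaves); pivot element 1.
Divide row 1 by 1; eliminate column w1 from the other rows.
Row 2 update in column w2: 1 − (-1)·(-1/2) = 1/2.

1/2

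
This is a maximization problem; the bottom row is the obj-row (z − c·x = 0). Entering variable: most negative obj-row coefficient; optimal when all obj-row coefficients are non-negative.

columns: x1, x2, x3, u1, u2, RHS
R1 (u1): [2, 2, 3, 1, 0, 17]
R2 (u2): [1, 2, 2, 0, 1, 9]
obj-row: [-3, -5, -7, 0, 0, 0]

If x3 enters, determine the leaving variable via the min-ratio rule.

u2

Column x3 entries and ratios — u1: 17/3 = 17/3; u2: 9/2 = 9/2.
Smallest ratio is 9/2 in the row of u2, so u2 leaves.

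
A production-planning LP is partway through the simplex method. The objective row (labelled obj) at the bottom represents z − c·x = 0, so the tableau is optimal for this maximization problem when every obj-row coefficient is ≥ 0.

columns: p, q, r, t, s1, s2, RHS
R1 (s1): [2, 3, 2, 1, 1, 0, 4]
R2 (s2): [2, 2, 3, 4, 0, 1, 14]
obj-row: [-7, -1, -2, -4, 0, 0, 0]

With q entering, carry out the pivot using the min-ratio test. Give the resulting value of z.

Ratio test on column q — row 1: 4/3 = 4/3; row 2: 14/2 = 7. Minimum is 4/3 at row 1 (s1 leaves); pivot element 3.
Pivot on row 1; the obj-row RHS becomes 0 − (-1)·(4/3) = 4/3.

4/3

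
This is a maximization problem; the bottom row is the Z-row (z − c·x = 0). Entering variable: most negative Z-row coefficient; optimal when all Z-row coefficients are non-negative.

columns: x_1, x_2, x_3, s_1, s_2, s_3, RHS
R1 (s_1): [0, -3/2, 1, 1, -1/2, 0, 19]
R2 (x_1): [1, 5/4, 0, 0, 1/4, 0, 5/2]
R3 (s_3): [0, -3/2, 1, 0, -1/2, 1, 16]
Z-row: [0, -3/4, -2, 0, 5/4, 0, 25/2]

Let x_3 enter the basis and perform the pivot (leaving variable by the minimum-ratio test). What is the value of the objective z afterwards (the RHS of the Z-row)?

Ratio test on column x_3 — row 1: 19/1 = 19; row 2: entry 0 ≤ 0; row 3: 16/1 = 16. Minimum is 16 at row 3 (s_3 leaves); pivot element 1.
Pivot on row 3; the Z-row RHS becomes 25/2 − (-2)·16 = 89/2.

89/2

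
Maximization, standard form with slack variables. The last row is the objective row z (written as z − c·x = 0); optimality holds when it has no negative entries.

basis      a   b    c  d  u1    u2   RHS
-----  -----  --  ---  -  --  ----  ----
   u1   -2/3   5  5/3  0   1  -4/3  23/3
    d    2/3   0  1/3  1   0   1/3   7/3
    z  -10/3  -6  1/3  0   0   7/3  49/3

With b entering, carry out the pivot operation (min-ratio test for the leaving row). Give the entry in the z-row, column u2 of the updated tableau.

Ratio test on column b — row 1: (23/3)/5 = 23/15; row 2: entry 0 ≤ 0. Minimum is 23/15 at row 1 (u1 leaves); pivot element 5.
Divide row 1 by 5; eliminate column b from the other rows.
z-row update in column u2: 7/3 − (-6)·(-4/15) = 11/15.

11/15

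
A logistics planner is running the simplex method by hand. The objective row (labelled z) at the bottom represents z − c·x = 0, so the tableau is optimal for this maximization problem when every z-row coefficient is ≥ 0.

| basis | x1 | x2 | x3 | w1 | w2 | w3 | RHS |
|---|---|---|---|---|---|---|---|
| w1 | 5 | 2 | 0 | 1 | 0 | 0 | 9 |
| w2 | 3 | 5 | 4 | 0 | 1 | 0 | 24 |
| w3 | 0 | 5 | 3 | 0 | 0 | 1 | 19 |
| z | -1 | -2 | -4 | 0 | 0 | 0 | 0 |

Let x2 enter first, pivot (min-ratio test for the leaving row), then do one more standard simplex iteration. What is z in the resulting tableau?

Ratio test on column x2 — row 1: 9/2 = 9/2; row 2: 24/5 = 24/5; row 3: 19/5 = 19/5. Minimum is 19/5 at row 3 (w3 leaves); pivot element 5.
Pivot on row 3; the z-row RHS becomes 0 − (-2)·(19/5) = 38/5.
Next entering variable (most negative z-row entry -14/5): x3.
Ratio test on column x3 — row 1: entry -6/5 ≤ 0; row 2: 5/1 = 5; row 3: (19/5)/(3/5) = 19/3. Minimum is 5 at row 2 (w2 leaves); pivot element 1.
After the second pivot the z-row RHS is 38/5 − (-14/5)·5 = 108/5.

108/5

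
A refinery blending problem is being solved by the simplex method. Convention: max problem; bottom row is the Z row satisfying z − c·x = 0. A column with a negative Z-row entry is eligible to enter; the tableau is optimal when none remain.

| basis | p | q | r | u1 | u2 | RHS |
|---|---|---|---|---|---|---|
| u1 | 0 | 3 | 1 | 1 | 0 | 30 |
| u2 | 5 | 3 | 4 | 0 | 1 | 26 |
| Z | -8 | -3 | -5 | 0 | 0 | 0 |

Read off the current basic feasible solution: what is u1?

u1 is basic (row 1); its value is the RHS of that row, 30.

30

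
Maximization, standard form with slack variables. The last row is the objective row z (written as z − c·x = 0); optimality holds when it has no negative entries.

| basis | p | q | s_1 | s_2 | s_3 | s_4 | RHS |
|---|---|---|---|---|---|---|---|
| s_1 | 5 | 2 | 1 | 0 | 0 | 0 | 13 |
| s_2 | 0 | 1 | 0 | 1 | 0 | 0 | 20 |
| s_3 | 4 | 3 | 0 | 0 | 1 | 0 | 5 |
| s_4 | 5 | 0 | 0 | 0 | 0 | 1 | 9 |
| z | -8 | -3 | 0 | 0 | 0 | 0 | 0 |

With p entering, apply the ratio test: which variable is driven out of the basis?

Column p entries and ratios — s_1: 13/5 = 13/5; s_2: 0 ≤ 0, skip; s_3: 5/4 = 5/4; s_4: 9/5 = 9/5.
Smallest ratio is 5/4 in the row of s_3, so s_3 leaves.

s_3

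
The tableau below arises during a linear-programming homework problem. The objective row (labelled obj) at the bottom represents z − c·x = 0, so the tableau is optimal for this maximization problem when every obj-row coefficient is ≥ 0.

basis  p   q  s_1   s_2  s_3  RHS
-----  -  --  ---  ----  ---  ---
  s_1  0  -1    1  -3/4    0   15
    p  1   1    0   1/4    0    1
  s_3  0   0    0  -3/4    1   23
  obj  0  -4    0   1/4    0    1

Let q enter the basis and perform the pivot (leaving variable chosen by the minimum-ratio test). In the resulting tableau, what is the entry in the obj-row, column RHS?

Ratio test on column q — row 1: entry -1 ≤ 0; row 2: 1/1 = 1; row 3: entry 0 ≤ 0. Minimum is 1 at row 2 (p leaves); pivot element 1.
Divide row 2 by 1; eliminate column q from the other rows.
obj-row update in column RHS: 1 − (-4)·1 = 5.

5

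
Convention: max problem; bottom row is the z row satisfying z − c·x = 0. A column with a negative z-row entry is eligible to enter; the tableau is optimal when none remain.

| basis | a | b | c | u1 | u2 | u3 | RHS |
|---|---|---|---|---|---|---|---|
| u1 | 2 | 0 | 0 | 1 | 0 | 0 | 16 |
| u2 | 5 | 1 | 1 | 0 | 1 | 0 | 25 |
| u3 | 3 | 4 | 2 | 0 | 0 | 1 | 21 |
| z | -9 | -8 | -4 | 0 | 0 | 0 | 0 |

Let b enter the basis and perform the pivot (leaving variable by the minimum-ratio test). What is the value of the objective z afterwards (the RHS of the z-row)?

Ratio test on column b — row 1: entry 0 ≤ 0; row 2: 25/1 = 25; row 3: 21/4 = 21/4. Minimum is 21/4 at row 3 (u3 leaves); pivot element 4.
Pivot on row 3; the z-row RHS becomes 0 − (-8)·(21/4) = 42.

42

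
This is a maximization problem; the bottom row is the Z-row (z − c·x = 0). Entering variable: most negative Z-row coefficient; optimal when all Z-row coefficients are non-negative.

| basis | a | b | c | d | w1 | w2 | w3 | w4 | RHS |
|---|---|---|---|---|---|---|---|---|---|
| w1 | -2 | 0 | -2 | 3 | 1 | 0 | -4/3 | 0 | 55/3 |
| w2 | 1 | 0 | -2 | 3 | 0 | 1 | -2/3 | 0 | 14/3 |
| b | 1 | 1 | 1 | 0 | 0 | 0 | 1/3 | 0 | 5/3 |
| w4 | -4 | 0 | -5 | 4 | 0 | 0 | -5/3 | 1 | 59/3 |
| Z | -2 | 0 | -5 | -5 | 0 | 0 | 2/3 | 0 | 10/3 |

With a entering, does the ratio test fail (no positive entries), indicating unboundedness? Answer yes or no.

no

Column a has positive entries in row(s) 2, 3, so the ratio test bounds it — not unbounded.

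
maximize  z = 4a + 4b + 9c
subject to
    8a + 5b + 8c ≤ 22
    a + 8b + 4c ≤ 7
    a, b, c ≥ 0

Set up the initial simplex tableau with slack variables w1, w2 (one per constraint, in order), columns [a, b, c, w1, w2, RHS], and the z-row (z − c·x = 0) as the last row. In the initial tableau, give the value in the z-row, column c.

-9

The z-row carries the negated objective coefficients: the c entry is -9.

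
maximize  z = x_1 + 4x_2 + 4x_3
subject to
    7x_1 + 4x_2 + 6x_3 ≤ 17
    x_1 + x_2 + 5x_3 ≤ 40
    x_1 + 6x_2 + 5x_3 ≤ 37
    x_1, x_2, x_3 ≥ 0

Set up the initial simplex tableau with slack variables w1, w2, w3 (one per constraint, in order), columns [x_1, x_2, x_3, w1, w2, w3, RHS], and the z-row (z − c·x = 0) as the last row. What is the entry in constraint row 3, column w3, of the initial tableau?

Slack w3 belongs to constraint 3; its column is the unit vector e_3, so the entry in row 3 is 1.

1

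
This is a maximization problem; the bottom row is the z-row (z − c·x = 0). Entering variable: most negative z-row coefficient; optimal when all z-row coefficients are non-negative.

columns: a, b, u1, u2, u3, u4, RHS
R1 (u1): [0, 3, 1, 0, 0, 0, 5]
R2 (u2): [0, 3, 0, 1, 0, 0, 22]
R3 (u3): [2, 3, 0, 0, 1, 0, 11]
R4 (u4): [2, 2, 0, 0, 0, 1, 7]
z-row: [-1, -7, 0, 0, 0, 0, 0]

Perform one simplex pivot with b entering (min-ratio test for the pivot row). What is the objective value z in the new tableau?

Ratio test on column b — row 1: 5/3 = 5/3; row 2: 22/3 = 22/3; row 3: 11/3 = 11/3; row 4: 7/2 = 7/2. Minimum is 5/3 at row 1 (u1 leaves); pivot element 3.
Pivot on row 1; the z-row RHS becomes 0 − (-7)·(5/3) = 35/3.

35/3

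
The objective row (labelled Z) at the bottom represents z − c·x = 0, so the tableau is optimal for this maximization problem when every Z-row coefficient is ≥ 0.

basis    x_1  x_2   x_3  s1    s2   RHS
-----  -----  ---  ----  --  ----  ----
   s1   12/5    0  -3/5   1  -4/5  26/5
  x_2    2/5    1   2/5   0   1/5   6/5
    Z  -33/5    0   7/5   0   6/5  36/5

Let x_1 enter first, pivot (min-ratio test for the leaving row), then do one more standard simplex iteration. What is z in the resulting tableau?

45/2

Ratio test on column x_1 — row 1: (26/5)/(12/5) = 13/6; row 2: (6/5)/(2/5) = 3. Minimum is 13/6 at row 1 (s1 leaves); pivot element 12/5.
Pivot on row 1; the Z-row RHS becomes 36/5 − (-33/5)·(13/6) = 43/2.
Next entering variable (most negative Z-row entry -1): s2.
Ratio test on column s2 — row 1: entry -1/3 ≤ 0; row 2: (1/3)/(1/3) = 1. Minimum is 1 at row 2 (x_2 leaves); pivot element 1/3.
After the second pivot the Z-row RHS is 43/2 − (-1)·1 = 45/2.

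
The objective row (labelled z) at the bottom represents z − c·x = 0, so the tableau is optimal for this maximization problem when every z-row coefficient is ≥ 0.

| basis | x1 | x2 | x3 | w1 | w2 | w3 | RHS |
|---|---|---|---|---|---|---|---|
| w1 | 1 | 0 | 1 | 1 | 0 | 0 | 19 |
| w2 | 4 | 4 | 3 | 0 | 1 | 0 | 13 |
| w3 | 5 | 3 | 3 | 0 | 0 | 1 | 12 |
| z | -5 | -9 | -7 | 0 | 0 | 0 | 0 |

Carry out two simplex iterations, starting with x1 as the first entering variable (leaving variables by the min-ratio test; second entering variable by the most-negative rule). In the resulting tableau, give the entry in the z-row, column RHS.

99/4

Ratio test on column x1 — row 1: 19/1 = 19; row 2: 13/4 = 13/4; row 3: 12/5 = 12/5. Minimum is 12/5 at row 3 (w3 leaves); pivot element 5.
Divide row 3 by 5; eliminate column x1 from the other rows.
Second iteration: most negative z-row entry is -6 in column x2, so x2 enters.
Ratio test on column x2 — row 1: entry -3/5 ≤ 0; row 2: (17/5)/(8/5) = 17/8; row 3: (12/5)/(3/5) = 4. Minimum is 17/8 at row 2 (w2 leaves); pivot element 8/5.
Divide row 2 by 8/5; eliminate column x2 from the other rows.
After both pivots, the entry at the z-row, column RHS is 99/4.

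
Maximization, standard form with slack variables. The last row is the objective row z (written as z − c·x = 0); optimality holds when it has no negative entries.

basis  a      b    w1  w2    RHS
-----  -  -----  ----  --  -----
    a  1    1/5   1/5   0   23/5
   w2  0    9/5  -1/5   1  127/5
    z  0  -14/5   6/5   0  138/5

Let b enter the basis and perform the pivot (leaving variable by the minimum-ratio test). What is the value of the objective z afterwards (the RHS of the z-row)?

604/9

Ratio test on column b — row 1: (23/5)/(1/5) = 23; row 2: (127/5)/(9/5) = 127/9. Minimum is 127/9 at row 2 (w2 leaves); pivot element 9/5.
Pivot on row 2; the z-row RHS becomes 138/5 − (-14/5)·(127/9) = 604/9.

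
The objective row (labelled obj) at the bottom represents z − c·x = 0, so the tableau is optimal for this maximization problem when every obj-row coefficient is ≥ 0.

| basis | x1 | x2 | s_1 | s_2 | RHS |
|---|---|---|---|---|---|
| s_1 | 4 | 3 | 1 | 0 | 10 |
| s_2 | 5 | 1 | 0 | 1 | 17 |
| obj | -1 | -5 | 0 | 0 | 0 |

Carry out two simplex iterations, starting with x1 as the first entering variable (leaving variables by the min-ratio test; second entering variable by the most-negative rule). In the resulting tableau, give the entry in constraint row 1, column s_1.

Ratio test on column x1 — row 1: 10/4 = 5/2; row 2: 17/5 = 17/5. Minimum is 5/2 at row 1 (s_1 leaves); pivot element 4.
Divide row 1 by 4; eliminate column x1 from the other rows.
Second iteration: most negative obj-row entry is -17/4 in column x2, so x2 enters.
Ratio test on column x2 — row 1: (5/2)/(3/4) = 10/3; row 2: entry -11/4 ≤ 0. Minimum is 10/3 at row 1 (x1 leaves); pivot element 3/4.
Divide row 1 by 3/4; eliminate column x2 from the other rows.
After both pivots, the entry at constraint row 1, column s_1 is 1/3.

1/3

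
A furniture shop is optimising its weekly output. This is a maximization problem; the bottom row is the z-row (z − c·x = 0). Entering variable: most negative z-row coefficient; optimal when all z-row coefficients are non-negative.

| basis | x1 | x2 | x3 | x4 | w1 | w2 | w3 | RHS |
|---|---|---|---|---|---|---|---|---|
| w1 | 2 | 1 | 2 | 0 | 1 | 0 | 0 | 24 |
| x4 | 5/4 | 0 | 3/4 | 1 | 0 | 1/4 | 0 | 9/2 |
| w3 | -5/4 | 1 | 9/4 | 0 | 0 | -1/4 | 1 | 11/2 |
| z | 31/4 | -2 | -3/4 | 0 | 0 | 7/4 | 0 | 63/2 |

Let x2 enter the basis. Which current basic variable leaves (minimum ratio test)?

w3

Column x2 entries and ratios — w1: 24/1 = 24; x4: 0 ≤ 0, skip; w3: (11/2)/1 = 11/2.
Smallest ratio is 11/2 in the row of w3, so w3 leaves.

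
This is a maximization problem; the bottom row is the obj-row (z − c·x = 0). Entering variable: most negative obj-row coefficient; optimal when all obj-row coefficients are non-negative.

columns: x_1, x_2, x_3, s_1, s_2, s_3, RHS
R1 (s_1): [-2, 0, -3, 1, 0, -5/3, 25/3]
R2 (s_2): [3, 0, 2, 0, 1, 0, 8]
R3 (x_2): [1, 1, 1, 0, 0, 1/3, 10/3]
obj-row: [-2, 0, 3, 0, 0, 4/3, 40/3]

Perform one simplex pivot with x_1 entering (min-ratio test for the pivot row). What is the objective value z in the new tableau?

Ratio test on column x_1 — row 1: entry -2 ≤ 0; row 2: 8/3 = 8/3; row 3: (10/3)/1 = 10/3. Minimum is 8/3 at row 2 (s_2 leaves); pivot element 3.
Pivot on row 2; the obj-row RHS becomes 40/3 − (-2)·(8/3) = 56/3.

56/3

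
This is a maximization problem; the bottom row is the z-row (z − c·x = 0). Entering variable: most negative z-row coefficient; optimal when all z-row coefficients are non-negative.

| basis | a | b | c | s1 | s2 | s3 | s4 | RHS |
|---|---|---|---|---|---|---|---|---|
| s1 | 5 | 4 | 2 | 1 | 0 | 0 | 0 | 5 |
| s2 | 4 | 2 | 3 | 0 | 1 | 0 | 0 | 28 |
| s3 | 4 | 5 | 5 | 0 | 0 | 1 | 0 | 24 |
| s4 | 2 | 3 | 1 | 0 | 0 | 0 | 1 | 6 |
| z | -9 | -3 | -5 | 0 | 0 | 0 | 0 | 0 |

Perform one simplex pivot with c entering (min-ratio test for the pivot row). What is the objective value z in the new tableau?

Ratio test on column c — row 1: 5/2 = 5/2; row 2: 28/3 = 28/3; row 3: 24/5 = 24/5; row 4: 6/1 = 6. Minimum is 5/2 at row 1 (s1 leaves); pivot element 2.
Pivot on row 1; the z-row RHS becomes 0 − (-5)·(5/2) = 25/2.

25/2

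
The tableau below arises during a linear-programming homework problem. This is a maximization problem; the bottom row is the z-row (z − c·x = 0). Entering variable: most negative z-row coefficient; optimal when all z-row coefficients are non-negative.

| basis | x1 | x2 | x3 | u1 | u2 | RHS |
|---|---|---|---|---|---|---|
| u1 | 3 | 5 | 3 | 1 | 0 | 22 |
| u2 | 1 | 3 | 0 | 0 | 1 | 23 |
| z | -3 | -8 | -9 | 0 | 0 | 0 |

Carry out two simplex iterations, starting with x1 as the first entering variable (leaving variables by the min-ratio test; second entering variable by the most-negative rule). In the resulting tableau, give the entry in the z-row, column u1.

3

Ratio test on column x1 — row 1: 22/3 = 22/3; row 2: 23/1 = 23. Minimum is 22/3 at row 1 (u1 leaves); pivot element 3.
Divide row 1 by 3; eliminate column x1 from the other rows.
Second iteration: most negative z-row entry is -6 in column x3, so x3 enters.
Ratio test on column x3 — row 1: (22/3)/1 = 22/3; row 2: entry -1 ≤ 0. Minimum is 22/3 at row 1 (x1 leaves); pivot element 1.
Divide row 1 by 1; eliminate column x3 from the other rows.
After both pivots, the entry at the z-row, column u1 is 3.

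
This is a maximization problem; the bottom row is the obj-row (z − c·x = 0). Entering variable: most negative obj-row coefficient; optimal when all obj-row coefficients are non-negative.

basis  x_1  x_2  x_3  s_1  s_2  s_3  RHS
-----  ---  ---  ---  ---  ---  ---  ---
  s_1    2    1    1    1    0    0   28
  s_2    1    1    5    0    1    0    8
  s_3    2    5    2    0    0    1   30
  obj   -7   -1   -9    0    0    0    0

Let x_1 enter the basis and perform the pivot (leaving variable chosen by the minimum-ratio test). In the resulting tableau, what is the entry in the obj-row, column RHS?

Ratio test on column x_1 — row 1: 28/2 = 14; row 2: 8/1 = 8; row 3: 30/2 = 15. Minimum is 8 at row 2 (s_2 leaves); pivot element 1.
Divide row 2 by 1; eliminate column x_1 from the other rows.
obj-row update in column RHS: 0 − (-7)·8 = 56.

56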